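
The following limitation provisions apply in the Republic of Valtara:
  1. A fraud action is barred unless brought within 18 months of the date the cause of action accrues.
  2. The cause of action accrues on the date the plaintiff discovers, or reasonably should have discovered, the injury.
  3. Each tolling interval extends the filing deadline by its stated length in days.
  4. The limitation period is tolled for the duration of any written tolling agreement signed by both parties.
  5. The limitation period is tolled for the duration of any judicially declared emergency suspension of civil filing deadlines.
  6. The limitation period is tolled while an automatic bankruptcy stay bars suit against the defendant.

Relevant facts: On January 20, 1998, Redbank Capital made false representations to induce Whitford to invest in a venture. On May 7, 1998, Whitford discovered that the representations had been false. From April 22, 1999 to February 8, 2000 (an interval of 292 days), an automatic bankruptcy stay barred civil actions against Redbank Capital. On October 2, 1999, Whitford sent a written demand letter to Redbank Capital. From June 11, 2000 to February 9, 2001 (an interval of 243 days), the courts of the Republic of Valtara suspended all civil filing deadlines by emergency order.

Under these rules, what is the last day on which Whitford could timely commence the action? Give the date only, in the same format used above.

April 25, 2001

Accrual is tied to discovery, so the period began on May 7, 1998 rather than on January 20, 1998 when the act occurred.
Adding the 18 months base period to May 7, 1998 gives a deadline of November 7, 1999, before any tolling.
The period was tolled for 292 days by the automatic bankruptcy stay (April 22, 1999 to February 8, 2000), pushing the deadline to August 25, 2000.
Because the emergency suspension of filing deadlines ran from June 11, 2000 to February 9, 2001, the deadline is extended by 243 days to April 25, 2001.
The other events in the timeline have no effect on the limitation period under the stated rules.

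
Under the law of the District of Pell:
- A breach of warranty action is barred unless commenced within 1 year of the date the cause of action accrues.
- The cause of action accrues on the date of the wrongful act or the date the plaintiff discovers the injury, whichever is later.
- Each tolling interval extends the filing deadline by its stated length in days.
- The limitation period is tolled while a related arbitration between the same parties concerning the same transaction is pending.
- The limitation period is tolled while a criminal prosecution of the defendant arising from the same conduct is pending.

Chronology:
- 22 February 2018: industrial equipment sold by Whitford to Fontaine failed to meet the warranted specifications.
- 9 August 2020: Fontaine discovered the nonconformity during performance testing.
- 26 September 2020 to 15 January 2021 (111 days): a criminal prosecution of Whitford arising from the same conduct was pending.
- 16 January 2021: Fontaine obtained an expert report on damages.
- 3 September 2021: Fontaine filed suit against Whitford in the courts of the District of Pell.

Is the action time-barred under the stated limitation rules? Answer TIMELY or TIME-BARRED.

TIMELY

The claim accrued on 9 August 2020 — the later of the 22 February 2018 act and the 9 August 2020 discovery.
1 year from 9 August 2020 is 9 August 2021.
Because the pending criminal prosecution ran from 26 September 2020 to 15 January 2021, the deadline is extended by 111 days to 28 November 2021.
The other events in the timeline have no effect on the limitation period under the stated rules.
The 3 September 2021 filing precedes the 28 November 2021 deadline; the claim is timely.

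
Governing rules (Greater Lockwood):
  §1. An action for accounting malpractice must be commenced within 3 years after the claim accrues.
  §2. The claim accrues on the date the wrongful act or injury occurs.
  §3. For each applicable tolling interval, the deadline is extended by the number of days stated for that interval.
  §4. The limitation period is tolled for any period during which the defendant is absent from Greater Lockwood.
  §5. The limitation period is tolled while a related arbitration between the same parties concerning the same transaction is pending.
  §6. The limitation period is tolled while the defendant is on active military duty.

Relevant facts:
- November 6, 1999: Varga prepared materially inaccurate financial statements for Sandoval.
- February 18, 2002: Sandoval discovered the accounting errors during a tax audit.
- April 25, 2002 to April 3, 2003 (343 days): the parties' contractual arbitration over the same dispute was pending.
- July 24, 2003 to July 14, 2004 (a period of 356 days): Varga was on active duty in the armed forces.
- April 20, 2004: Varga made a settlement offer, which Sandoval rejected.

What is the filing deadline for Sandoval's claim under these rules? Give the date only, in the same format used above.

October 5, 2004

Because the rule ties accrual to occurrence, the claim accrued on November 6, 1999, not on the February 18, 2002 discovery date.
Adding the 3 years base period to November 6, 1999 gives a deadline of November 6, 2002, before any tolling.
The period was tolled for 343 days by the pending related arbitration (April 25, 2002 to April 3, 2003), pushing the deadline to October 15, 2003.
Because the defendant's active military service ran from July 24, 2003 to July 14, 2004, the deadline is extended by 356 days to October 5, 2004.
The other events in the timeline have no effect on the limitation period under the stated rules.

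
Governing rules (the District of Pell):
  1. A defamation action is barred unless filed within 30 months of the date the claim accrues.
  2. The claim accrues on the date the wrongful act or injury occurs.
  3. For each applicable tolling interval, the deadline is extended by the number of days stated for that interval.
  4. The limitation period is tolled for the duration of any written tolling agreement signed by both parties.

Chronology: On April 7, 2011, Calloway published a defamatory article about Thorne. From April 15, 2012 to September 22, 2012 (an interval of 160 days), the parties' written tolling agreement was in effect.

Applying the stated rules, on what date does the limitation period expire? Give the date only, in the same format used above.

March 16, 2014

The limitation period began to run on April 7, 2011.
Adding the 30 months base period to April 7, 2011 gives a deadline of October 7, 2013, before any tolling.
Because the written tolling agreement ran from April 15, 2012 to September 22, 2012, the deadline is extended by 160 days to March 16, 2014.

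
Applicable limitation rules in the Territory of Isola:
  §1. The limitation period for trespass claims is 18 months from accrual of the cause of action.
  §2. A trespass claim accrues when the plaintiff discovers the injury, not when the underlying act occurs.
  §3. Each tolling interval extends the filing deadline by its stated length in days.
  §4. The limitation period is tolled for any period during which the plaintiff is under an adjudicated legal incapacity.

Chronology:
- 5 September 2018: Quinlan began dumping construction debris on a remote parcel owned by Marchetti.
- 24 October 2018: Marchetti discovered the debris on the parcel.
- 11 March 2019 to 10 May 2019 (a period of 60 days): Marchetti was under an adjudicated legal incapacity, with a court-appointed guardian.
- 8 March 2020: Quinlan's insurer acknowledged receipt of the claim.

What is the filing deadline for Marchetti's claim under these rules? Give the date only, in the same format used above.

Accrual is tied to discovery, so the period began on 24 October 2018 rather than on 5 September 2018 when the act occurred.
Adding the 18 months base period to 24 October 2018 gives a deadline of 24 April 2020, before any tolling.
The plaintiff's legal incapacity from 11 March 2019 to 10 May 2019 tolled the period for 60 days, extending the deadline to 23 June 2020.
The other events in the timeline have no effect on the limitation period under the stated rules.

23 June 2020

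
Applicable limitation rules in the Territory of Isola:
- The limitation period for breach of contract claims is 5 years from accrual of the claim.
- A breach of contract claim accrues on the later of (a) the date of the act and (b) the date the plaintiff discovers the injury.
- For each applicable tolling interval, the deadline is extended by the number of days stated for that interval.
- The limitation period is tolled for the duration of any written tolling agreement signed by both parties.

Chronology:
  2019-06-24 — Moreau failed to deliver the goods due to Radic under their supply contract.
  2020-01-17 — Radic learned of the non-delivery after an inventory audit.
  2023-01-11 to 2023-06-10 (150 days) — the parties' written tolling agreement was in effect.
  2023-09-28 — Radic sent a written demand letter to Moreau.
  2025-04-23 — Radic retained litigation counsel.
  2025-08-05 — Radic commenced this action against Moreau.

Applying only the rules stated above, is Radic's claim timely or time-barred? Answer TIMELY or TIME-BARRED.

The claim accrued on 2020-01-17 — the later of the 2019-06-24 act and the 2020-01-17 discovery.
The untolled deadline — 5 years after 2020-01-17 — is 2025-01-17.
The period was tolled for 150 days by the written tolling agreement (2023-01-11 to 2023-06-10), pushing the deadline to 2025-06-16.
Nothing else in the chronology tolls or restarts the period.
Filing on 2025-08-05 missed the 2025-06-16 deadline — the action is time-barred.

TIME-BARRED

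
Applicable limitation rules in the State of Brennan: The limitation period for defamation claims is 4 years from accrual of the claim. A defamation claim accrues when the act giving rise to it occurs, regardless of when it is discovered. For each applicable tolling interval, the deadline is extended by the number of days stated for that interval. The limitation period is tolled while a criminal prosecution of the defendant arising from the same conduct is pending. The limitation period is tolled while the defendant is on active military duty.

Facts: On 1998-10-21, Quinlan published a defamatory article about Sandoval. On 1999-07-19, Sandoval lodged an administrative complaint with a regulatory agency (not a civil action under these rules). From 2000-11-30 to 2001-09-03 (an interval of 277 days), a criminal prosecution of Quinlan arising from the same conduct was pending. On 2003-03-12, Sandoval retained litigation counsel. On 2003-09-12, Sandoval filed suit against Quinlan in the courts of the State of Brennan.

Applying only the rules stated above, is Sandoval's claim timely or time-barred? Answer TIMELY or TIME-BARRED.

The claim accrued on 1998-10-21, the date of the act.
Adding the 4 years base period to 1998-10-21 gives a deadline of 2002-10-21, before any tolling.
Because the pending criminal prosecution ran from 2000-11-30 to 2001-09-03, the deadline is extended by 277 days to 2003-07-25.
None of the other events listed affects the running of the period under the stated rules.
Filing on 2003-09-12 missed the 2003-07-25 deadline — the action is time-barred.

TIME-BARRED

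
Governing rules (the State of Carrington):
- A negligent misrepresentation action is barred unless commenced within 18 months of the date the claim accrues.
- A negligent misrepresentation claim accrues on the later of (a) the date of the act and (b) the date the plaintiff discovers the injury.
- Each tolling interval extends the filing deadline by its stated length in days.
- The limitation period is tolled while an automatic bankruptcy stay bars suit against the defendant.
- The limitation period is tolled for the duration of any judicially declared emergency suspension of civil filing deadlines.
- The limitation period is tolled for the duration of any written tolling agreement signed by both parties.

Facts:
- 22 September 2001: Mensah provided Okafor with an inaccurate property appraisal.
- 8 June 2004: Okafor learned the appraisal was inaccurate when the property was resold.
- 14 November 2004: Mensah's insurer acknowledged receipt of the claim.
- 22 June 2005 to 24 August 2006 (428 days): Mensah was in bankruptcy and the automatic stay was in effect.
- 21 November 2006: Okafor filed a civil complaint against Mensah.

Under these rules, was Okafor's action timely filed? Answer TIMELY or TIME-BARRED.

TIMELY

Taking the later of the act (22 September 2001) and discovery (8 June 2004), the claim accrued on 8 June 2004.
Adding the 18 months base period to 8 June 2004 gives a deadline of 8 December 2005, before any tolling.
The period was tolled for 428 days by the automatic bankruptcy stay (22 June 2005 to 24 August 2006), pushing the deadline to 9 February 2007.
None of the other events listed affects the running of the period under the stated rules.
Filing on 21 November 2006 beat the 9 February 2007 deadline — the action is timely.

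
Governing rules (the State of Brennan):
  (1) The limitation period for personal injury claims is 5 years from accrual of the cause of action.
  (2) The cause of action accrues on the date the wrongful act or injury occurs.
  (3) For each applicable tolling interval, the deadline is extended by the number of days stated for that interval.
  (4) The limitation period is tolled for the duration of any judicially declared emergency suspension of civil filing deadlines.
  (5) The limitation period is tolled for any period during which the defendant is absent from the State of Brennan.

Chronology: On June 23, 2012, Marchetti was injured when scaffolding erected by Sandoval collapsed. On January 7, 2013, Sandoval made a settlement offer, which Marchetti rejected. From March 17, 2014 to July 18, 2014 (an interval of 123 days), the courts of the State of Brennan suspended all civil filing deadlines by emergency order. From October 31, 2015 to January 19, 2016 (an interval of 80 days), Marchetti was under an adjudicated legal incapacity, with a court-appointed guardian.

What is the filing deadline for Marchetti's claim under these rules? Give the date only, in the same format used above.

October 24, 2017

The cause of action accrued on June 23, 2012, the date of the act.
5 years from June 23, 2012 is June 23, 2017.
The emergency suspension of filing deadlines from March 17, 2014 to July 18, 2014 tolled the period for 123 days, extending the deadline to October 24, 2017.
The plaintiff's legal incapacity from October 31, 2015 to January 19, 2016 does not toll the period, because no stated rule makes the plaintiff's incapacity a tolling event.
Nothing else in the chronology tolls or restarts the period.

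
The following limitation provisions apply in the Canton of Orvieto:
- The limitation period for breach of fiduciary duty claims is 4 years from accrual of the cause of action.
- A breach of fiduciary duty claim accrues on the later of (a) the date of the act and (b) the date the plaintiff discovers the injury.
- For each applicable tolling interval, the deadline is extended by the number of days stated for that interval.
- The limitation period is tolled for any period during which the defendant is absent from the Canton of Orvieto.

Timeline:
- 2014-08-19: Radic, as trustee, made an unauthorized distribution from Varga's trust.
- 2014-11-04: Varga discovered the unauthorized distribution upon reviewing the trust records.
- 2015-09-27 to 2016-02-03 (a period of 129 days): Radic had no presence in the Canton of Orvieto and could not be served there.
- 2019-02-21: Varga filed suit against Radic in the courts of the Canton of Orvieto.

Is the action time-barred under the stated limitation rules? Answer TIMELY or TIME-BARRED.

TIMELY

The claim accrued on 2014-11-04 — the later of the 2014-08-19 act and the 2014-11-04 discovery.
4 years from 2014-11-04 is 2018-11-04.
Because the defendant's absence from the jurisdiction ran from 2015-09-27 to 2016-02-03, the deadline is extended by 129 days to 2019-03-13.
Filing on 2019-02-21 beat the 2019-03-13 deadline — the action is timely.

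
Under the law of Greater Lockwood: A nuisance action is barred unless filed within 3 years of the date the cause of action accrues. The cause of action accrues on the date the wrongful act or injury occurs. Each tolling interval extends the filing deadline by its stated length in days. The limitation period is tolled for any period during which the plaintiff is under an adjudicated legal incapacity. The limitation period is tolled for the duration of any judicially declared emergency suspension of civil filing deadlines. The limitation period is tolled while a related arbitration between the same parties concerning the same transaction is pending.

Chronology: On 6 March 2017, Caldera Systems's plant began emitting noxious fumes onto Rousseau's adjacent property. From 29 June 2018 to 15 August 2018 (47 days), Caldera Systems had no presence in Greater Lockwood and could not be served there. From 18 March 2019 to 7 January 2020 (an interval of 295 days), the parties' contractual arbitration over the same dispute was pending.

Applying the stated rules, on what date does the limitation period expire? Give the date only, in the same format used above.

The cause of action accrued on 6 March 2017, the date of the act.
Adding the 3 years base period to 6 March 2017 gives a deadline of 6 March 2020, before any tolling.
The period was tolled for 295 days by the pending related arbitration (18 March 2019 to 7 January 2020), pushing the deadline to 26 December 2020.
No stated provision tolls the period for the defendant's absence, so the interval from 29 June 2018 to 15 August 2018 has no effect on the deadline.

26 December 2020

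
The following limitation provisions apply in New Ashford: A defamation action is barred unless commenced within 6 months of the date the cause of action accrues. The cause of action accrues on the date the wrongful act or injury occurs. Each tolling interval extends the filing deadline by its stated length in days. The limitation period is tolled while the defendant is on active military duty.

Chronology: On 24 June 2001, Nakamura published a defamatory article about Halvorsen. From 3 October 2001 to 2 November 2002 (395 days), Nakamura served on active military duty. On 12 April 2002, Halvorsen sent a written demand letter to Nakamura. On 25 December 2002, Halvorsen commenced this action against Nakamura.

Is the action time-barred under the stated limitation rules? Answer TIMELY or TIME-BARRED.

The claim accrued on 24 June 2001, when the wrongful act occurred.
The untolled deadline — 6 months after 24 June 2001 — is 24 December 2001.
Because the defendant's active military service ran from 3 October 2001 to 2 November 2002, the deadline is extended by 395 days to 23 January 2003.
None of the other events listed affects the running of the period under the stated rules.
Filing on 25 December 2002 beat the 23 January 2003 deadline — the action is timely.

TIMELY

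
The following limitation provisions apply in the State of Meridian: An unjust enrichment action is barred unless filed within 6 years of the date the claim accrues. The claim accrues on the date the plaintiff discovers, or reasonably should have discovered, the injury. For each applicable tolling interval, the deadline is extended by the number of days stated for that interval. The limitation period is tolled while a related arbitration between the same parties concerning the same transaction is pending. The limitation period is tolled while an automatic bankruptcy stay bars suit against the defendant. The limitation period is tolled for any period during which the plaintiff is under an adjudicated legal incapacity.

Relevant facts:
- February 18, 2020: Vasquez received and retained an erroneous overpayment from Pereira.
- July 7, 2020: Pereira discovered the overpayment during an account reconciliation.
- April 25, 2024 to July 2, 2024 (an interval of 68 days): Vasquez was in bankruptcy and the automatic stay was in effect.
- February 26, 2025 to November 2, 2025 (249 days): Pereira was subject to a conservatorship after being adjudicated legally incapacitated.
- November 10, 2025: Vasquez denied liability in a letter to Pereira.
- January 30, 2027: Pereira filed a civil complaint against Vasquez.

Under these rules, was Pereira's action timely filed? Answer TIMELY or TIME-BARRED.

TIMELY

The claim did not accrue until Pereira discovered the injury on July 7, 2020; the February 18, 2020 act date does not start the clock under the stated rule.
The untolled deadline — 6 years after July 7, 2020 — is July 7, 2026.
Because the automatic bankruptcy stay ran from April 25, 2024 to July 2, 2024, the deadline is extended by 68 days to September 13, 2026.
The period was tolled for 249 days by the plaintiff's legal incapacity (February 26, 2025 to November 2, 2025), pushing the deadline to May 20, 2027.
None of the other events listed affects the running of the period under the stated rules.
Filing on January 30, 2027 beat the May 20, 2027 deadline — the action is timely.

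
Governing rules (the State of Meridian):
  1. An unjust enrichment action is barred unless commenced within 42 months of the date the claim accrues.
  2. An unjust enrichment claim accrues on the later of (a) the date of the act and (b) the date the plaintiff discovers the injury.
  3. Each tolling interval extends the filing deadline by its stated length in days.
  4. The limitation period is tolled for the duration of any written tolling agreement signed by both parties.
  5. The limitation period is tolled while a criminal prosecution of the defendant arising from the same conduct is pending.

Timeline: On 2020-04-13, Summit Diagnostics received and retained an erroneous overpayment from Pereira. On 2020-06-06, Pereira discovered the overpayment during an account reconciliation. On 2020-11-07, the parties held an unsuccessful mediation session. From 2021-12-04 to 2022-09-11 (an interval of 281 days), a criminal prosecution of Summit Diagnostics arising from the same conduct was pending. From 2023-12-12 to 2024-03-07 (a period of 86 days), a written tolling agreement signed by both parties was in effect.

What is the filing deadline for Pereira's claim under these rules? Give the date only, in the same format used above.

2024-12-07

Because discovery on 2020-06-06 post-dates the 2020-04-13 act, accrual under the later-of rule falls on 2020-06-06.
The untolled deadline — 42 months after 2020-06-06 — is 2023-12-06.
The pending criminal prosecution from 2021-12-04 to 2022-09-11 tolled the period for 281 days, extending the deadline to 2024-09-12.
Because the written tolling agreement ran from 2023-12-12 to 2024-03-07, the deadline is extended by 86 days to 2024-12-07.
Nothing else in the chronology tolls or restarts the period.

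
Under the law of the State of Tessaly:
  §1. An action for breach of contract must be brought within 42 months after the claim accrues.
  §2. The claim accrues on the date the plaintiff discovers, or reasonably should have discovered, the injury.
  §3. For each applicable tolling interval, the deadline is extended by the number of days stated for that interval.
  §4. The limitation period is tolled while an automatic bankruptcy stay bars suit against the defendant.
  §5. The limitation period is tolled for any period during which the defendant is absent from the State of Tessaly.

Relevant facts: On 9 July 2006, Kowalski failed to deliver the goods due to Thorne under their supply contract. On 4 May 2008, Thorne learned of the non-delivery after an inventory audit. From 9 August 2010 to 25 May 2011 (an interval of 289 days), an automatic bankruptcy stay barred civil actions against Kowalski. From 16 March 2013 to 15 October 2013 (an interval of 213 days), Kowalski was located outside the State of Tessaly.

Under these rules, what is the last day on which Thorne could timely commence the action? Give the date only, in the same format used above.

19 August 2012

Accrual is tied to discovery, so the period began on 4 May 2008 rather than on 9 July 2006 when the act occurred.
Adding the 42 months base period to 4 May 2008 gives a deadline of 4 November 2011, before any tolling.
Because the automatic bankruptcy stay ran from 9 August 2010 to 25 May 2011, the deadline is extended by 289 days to 19 August 2012.
The defendant's absence from the jurisdiction starting 16 March 2013 came too late — the period had run on 19 August 2012 — and so does not extend the deadline.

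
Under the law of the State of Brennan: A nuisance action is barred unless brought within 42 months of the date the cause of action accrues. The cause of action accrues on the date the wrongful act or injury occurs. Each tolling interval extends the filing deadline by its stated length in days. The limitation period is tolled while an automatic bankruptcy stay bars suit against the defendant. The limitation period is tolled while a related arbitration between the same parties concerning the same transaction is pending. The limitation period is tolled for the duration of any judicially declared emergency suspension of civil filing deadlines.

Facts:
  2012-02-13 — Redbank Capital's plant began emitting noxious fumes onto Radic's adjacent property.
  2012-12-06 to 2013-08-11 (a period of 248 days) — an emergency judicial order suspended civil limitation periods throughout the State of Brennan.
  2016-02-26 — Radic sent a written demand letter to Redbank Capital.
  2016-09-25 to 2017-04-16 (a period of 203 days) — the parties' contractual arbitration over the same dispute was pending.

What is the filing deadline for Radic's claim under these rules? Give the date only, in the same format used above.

2016-04-17

The limitation period began to run on 2012-02-13.
42 months from 2012-02-13 is 2015-08-13.
Because the emergency suspension of filing deadlines ran from 2012-12-06 to 2013-08-11, the deadline is extended by 248 days to 2016-04-17.
By the time the pending related arbitration began on 2016-09-25, the limitation period had already expired on 2016-04-17; that interval cannot revive it.
Nothing else in the chronology tolls or restarts the period.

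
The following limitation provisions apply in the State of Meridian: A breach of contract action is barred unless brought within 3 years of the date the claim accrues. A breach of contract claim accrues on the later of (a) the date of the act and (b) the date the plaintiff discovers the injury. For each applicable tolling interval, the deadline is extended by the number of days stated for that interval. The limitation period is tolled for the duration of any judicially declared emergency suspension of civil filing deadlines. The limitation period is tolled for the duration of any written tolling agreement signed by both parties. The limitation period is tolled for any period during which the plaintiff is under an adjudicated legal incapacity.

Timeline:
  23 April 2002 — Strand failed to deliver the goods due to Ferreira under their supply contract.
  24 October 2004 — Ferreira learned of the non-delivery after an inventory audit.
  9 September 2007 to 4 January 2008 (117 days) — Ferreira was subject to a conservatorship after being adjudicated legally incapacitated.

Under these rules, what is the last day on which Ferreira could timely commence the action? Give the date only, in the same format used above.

Because discovery on 24 October 2004 post-dates the 23 April 2002 act, accrual under the later-of rule falls on 24 October 2004.
3 years from 24 October 2004 is 24 October 2007.
Because the plaintiff's legal incapacity ran from 9 September 2007 to 4 January 2008, the deadline is extended by 117 days to 18 February 2008.

18 February 2008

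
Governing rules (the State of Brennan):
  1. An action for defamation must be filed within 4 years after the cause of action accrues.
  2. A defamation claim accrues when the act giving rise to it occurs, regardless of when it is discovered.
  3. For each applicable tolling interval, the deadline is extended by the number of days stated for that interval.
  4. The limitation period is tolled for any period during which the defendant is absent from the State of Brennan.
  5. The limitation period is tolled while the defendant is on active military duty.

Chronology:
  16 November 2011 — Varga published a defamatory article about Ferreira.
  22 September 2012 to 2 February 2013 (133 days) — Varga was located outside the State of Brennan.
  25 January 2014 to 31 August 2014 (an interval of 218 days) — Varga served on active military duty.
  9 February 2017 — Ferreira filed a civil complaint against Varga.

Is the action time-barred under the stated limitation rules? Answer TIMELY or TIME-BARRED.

The cause of action accrued on 16 November 2011, the date of the act.
The untolled deadline — 4 years after 16 November 2011 — is 16 November 2015.
The defendant's absence from the jurisdiction from 22 September 2012 to 2 February 2013 tolled the period for 133 days, extending the deadline to 28 March 2016.
The defendant's active military service from 25 January 2014 to 31 August 2014 tolled the period for 218 days, extending the deadline to 1 November 2016.
Filing on 9 February 2017 missed the 1 November 2016 deadline — the action is time-barred.

TIME-BARRED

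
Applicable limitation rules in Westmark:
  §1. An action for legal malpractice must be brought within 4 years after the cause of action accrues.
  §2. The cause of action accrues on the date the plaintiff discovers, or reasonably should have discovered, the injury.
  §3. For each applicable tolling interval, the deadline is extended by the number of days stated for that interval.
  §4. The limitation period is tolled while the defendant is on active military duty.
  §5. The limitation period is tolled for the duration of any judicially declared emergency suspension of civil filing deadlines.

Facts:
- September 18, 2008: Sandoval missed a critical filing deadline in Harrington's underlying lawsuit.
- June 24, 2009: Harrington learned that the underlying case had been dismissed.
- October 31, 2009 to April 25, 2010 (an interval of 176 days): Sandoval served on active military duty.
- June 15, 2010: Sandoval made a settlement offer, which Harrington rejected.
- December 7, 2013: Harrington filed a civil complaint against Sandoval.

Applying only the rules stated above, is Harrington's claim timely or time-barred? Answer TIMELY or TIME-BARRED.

Accrual is tied to discovery, so the period began on June 24, 2009 rather than on September 18, 2008 when the act occurred.
4 years from June 24, 2009 is June 24, 2013.
Because the defendant's active military service ran from October 31, 2009 to April 25, 2010, the deadline is extended by 176 days to December 17, 2013.
None of the other events listed affects the running of the period under the stated rules.
Harrington filed on December 7, 2013, before the December 17, 2013 deadline, so the action is timely.

TIMELY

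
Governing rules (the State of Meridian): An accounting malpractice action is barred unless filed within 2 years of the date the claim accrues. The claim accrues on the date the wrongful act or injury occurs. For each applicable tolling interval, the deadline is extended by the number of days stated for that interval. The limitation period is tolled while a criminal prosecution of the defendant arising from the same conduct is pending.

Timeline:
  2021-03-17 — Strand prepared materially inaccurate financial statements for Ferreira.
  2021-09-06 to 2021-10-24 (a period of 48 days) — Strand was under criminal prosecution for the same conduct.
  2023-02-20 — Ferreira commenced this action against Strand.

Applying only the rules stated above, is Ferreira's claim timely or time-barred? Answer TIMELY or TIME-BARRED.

The claim accrued on 2021-03-17, when the wrongful act occurred.
Adding the 2 years base period to 2021-03-17 gives a deadline of 2023-03-17, before any tolling.
The pending criminal prosecution from 2021-09-06 to 2021-10-24 tolled the period for 48 days, extending the deadline to 2023-05-04.
Filing on 2023-02-20 beat the 2023-05-04 deadline — the action is timely.

TIMELY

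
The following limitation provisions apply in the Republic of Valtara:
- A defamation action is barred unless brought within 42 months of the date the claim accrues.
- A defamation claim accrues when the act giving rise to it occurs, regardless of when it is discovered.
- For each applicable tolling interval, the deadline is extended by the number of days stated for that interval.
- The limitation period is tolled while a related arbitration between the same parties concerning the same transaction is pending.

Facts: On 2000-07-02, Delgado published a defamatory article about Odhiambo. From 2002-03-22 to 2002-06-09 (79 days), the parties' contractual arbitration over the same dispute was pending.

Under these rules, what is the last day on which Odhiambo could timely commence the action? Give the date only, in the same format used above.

2004-03-21

The claim accrued on 2000-07-02, when the wrongful act occurred.
Adding the 42 months base period to 2000-07-02 gives a deadline of 2004-01-02, before any tolling.
The pending related arbitration from 2002-03-22 to 2002-06-09 tolled the period for 79 days, extending the deadline to 2004-03-21.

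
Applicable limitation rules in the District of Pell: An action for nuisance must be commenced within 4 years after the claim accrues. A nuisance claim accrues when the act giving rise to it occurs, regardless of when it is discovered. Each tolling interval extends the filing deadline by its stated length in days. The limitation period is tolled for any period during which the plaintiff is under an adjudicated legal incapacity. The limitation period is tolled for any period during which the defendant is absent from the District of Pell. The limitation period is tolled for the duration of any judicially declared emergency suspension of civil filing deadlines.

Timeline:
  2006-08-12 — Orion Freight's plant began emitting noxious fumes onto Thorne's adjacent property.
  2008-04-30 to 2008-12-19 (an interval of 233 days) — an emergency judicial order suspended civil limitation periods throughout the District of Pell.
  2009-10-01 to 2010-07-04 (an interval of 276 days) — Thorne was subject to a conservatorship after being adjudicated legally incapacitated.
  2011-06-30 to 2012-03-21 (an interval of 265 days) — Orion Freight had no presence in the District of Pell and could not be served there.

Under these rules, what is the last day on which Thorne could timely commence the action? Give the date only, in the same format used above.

The claim accrued on 2006-08-12, when the wrongful act occurred.
Adding the 4 years base period to 2006-08-12 gives a deadline of 2010-08-12, before any tolling.
The period was tolled for 233 days by the emergency suspension of filing deadlines (2008-04-30 to 2008-12-19), pushing the deadline to 2011-04-02.
The period was tolled for 276 days by the plaintiff's legal incapacity (2009-10-01 to 2010-07-04), pushing the deadline to 2012-01-03.
Because the defendant's absence from the jurisdiction ran from 2011-06-30 to 2012-03-21, the deadline is extended by 265 days to 2012-09-24.

2012-09-24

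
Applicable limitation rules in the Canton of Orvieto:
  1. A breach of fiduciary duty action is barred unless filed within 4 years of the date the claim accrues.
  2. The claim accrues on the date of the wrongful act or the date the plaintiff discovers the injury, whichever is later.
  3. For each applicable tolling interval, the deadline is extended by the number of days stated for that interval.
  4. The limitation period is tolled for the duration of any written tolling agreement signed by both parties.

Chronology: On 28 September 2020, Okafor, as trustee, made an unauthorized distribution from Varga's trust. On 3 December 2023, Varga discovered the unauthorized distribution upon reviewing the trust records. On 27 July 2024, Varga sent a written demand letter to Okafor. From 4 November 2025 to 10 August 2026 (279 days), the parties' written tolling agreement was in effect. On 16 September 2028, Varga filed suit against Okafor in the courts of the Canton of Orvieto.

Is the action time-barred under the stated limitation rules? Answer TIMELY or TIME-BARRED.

TIME-BARRED

Because discovery on 3 December 2023 post-dates the 28 September 2020 act, accrual under the later-of rule falls on 3 December 2023.
4 years from 3 December 2023 is 3 December 2027.
Because the written tolling agreement ran from 4 November 2025 to 10 August 2026, the deadline is extended by 279 days to 7 September 2028.
The other events in the timeline have no effect on the limitation period under the stated rules.
Varga filed on 16 September 2028, after the 7 September 2028 deadline, so the action is time-barred.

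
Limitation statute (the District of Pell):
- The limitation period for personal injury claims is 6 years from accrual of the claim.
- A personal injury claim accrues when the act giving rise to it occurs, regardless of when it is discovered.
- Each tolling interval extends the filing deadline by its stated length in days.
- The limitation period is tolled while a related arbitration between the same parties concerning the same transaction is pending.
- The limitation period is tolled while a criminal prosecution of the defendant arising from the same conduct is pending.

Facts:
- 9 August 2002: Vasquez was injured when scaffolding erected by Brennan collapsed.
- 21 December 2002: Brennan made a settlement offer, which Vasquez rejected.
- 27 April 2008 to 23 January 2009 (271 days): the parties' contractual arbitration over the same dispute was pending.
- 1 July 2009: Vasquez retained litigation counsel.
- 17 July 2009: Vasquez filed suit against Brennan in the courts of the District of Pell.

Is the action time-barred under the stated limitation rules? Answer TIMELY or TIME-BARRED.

The claim accrued on 9 August 2002, the date of the act.
6 years from 9 August 2002 is 9 August 2008.
The pending related arbitration from 27 April 2008 to 23 January 2009 tolled the period for 271 days, extending the deadline to 7 May 2009.
Nothing else in the chronology tolls or restarts the period.
The 17 July 2009 filing falls after the 7 May 2009 deadline; the claim is time-barred.

TIME-BARRED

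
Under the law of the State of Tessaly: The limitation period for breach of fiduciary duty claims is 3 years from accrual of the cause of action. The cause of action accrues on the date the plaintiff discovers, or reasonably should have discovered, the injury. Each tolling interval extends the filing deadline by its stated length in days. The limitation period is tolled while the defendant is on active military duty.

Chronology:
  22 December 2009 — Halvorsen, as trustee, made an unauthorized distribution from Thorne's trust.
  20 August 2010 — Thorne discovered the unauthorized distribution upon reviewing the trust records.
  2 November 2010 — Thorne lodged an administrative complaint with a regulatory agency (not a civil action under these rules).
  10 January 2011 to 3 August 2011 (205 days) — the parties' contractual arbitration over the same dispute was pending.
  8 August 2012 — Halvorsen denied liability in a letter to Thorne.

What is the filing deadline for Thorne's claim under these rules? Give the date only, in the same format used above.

Under the discovery rule, the claim accrued on 20 August 2010, when Thorne discovered the injury — not on the 22 December 2009 date of the underlying act.
The untolled deadline — 3 years after 20 August 2010 — is 20 August 2013.
No stated provision tolls the period for a pending arbitration, so the interval from 10 January 2011 to 3 August 2011 has no effect on the deadline.
Nothing else in the chronology tolls or restarts the period.

20 August 2013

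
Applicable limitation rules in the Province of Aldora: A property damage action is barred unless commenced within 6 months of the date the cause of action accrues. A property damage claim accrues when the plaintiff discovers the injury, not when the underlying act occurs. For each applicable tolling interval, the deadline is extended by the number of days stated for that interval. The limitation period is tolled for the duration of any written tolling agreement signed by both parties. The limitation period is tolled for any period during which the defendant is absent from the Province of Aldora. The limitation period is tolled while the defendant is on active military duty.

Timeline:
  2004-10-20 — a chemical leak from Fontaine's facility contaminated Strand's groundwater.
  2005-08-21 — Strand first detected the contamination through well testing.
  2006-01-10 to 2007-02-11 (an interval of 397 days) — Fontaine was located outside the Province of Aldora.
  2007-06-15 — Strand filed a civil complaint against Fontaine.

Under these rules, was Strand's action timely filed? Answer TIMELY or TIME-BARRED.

TIME-BARRED

Under the discovery rule, the claim accrued on 2005-08-21, when Strand discovered the injury — not on the 2004-10-20 date of the underlying act.
6 months from 2005-08-21 is 2006-02-21.
Because the defendant's absence from the jurisdiction ran from 2006-01-10 to 2007-02-11, the deadline is extended by 397 days to 2007-03-25.
The 2007-06-15 filing falls after the 2007-03-25 deadline; the claim is time-barred.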